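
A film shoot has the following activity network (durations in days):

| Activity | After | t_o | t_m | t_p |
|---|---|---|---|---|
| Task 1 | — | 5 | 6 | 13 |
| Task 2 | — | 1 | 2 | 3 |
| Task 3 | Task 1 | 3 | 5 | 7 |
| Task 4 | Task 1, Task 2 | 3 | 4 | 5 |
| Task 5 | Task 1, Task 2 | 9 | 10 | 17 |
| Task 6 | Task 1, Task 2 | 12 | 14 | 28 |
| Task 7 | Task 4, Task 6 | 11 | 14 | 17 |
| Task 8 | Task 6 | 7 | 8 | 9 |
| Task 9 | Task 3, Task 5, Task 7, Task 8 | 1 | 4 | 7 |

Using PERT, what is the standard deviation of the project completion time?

te_Task 1 = (5 + 4·6 + 13)/6 = 42/6 = 7; σ²_Task 1 = ((13−5)/6)² = 1.778
te_Task 2 = (1 + 4·2 + 3)/6 = 12/6 = 2; σ²_Task 2 = ((3−1)/6)² = 0.111
te_Task 3 = (3 + 4·5 + 7)/6 = 30/6 = 5; σ²_Task 3 = ((7−3)/6)² = 0.444
te_Task 4 = (3 + 4·4 + 5)/6 = 24/6 = 4; σ²_Task 4 = ((5−3)/6)² = 0.111
te_Task 5 = (9 + 4·10 + 17)/6 = 66/6 = 11; σ²_Task 5 = ((17−9)/6)² = 1.778
te_Task 6 = (12 + 4·14 + 28)/6 = 96/6 = 16; σ²_Task 6 = ((28−12)/6)² = 7.111
te_Task 7 = (11 + 4·14 + 17)/6 = 84/6 = 14; σ²_Task 7 = ((17−11)/6)² = 1.000
te_Task 8 = (7 + 4·8 + 9)/6 = 48/6 = 8; σ²_Task 8 = ((9−7)/6)² = 0.111
te_Task 9 = (1 + 4·4 + 7)/6 = 24/6 = 4; σ²_Task 9 = ((7−1)/6)² = 1.000

Forward pass:
ES_Task 1 = 0; EF_Task 1 = 7
ES_Task 2 = 0; EF_Task 2 = 2
ES_Task 3 = 7; EF_Task 3 = 7+5 = 12
ES_Task 4 = max(EF_Task 1=7, EF_Task 2=2) = 7; EF_Task 4 = 7+4 = 11
ES_Task 5 = max(EF_Task 1=7, EF_Task 2=2) = 7; EF_Task 5 = 7+11 = 18
ES_Task 6 = max(EF_Task 1=7, EF_Task 2=2) = 7; EF_Task 6 = 7+16 = 23
ES_Task 7 = max(EF_Task 4=11, EF_Task 6=23) = 23; EF_Task 7 = 23+14 = 37
ES_Task 8 = 23; EF_Task 8 = 23+8 = 31
ES_Task 9 = max(EF_Task 3=12, EF_Task 5=18, EF_Task 7=37, EF_Task 8=31) = 37; EF_Task 9 = 37+4 = 41
Expected project duration μ = 41 days. Critical path: Task 1 → Task 6 → Task 7 → Task 9.

Variance along critical path = 1.778 + 7.111 + 1.000 + 1.000 = 10.889
σ = √10.889 = 3.300 days

3.30 days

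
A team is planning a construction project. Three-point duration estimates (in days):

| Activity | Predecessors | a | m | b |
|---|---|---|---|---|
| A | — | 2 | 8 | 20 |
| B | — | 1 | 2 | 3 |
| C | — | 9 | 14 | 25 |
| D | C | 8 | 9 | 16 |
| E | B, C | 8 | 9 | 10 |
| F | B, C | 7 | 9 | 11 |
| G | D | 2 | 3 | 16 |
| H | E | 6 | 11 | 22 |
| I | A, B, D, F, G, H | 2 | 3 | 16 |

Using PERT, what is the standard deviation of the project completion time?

te_A = (2 + 4·8 + 20)/6 = 54/6 = 9; σ²_A = ((20−2)/6)² = 9.000
te_B = (1 + 4·2 + 3)/6 = 12/6 = 2; σ²_B = ((3−1)/6)² = 0.111
te_C = (9 + 4·14 + 25)/6 = 90/6 = 15; σ²_C = ((25−9)/6)² = 7.111
te_D = (8 + 4·9 + 16)/6 = 60/6 = 10; σ²_D = ((16−8)/6)² = 1.778
te_E = (8 + 4·9 + 10)/6 = 54/6 = 9; σ²_E = ((10−8)/6)² = 0.111
te_F = (7 + 4·9 + 11)/6 = 54/6 = 9; σ²_F = ((11−7)/6)² = 0.444
te_G = (2 + 4·3 + 16)/6 = 30/6 = 5; σ²_G = ((16−2)/6)² = 5.444
te_H = (6 + 4·11 + 22)/6 = 72/6 = 12; σ²_H = ((22−6)/6)² = 7.111
te_I = (2 + 4·3 + 16)/6 = 30/6 = 5; σ²_I = ((16−2)/6)² = 5.444

Forward pass:
ES_A = 0; EF_A = 9
ES_B = 0; EF_B = 2
ES_C = 0; EF_C = 15
ES_D = 15; EF_D = 15+10 = 25
ES_E = max(EF_B=2, EF_C=15) = 15; EF_E = 15+9 = 24
ES_F = max(EF_B=2, EF_C=15) = 15; EF_F = 15+9 = 24
ES_G = 25; EF_G = 25+5 = 30
ES_H = 24; EF_H = 24+12 = 36
ES_I = max(EF_A=9, EF_B=2, EF_D=25, EF_F=24, EF_G=30, EF_H=36) = 36; EF_I = 36+5 = 41
Expected project duration μ = 41 days. Critical path: C → E → H → I.

Variance along critical path = 7.111 + 0.111 + 7.111 + 5.444 = 19.778
σ = √19.778 = 4.447 days

4.45 days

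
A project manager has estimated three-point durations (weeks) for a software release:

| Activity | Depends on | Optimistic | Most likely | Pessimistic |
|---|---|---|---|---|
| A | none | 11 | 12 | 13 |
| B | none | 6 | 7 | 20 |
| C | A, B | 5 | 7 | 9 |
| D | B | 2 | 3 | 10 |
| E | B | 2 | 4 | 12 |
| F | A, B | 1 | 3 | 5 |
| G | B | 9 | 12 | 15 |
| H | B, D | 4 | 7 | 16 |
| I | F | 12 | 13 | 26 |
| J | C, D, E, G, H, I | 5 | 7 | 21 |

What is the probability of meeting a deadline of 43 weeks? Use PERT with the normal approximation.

0.865

te_A = (11 + 4·12 + 13)/6 = 72/6 = 12; σ²_A = ((13−11)/6)² = 0.111
te_B = (6 + 4·7 + 20)/6 = 54/6 = 9; σ²_B = ((20−6)/6)² = 5.444
te_C = (5 + 4·7 + 9)/6 = 42/6 = 7; σ²_C = ((9−5)/6)² = 0.444
te_D = (2 + 4·3 + 10)/6 = 24/6 = 4; σ²_D = ((10−2)/6)² = 1.778
te_E = (2 + 4·4 + 12)/6 = 30/6 = 5; σ²_E = ((12−2)/6)² = 2.778
te_F = (1 + 4·3 + 5)/6 = 18/6 = 3; σ²_F = ((5−1)/6)² = 0.444
te_G = (9 + 4·12 + 15)/6 = 72/6 = 12; σ²_G = ((15−9)/6)² = 1.000
te_H = (4 + 4·7 + 16)/6 = 48/6 = 8; σ²_H = ((16−4)/6)² = 4.000
te_I = (12 + 4·13 + 26)/6 = 90/6 = 15; σ²_I = ((26−12)/6)² = 5.444
te_J = (5 + 4·7 + 21)/6 = 54/6 = 9; σ²_J = ((21−5)/6)² = 7.111

Forward pass:
ES_A = 0; EF_A = 12
ES_B = 0; EF_B = 9
ES_C = max(EF_A=12, EF_B=9) = 12; EF_C = 12+7 = 19
ES_D = 9; EF_D = 9+4 = 13
ES_E = 9; EF_E = 9+5 = 14
ES_F = max(EF_A=12, EF_B=9) = 12; EF_F = 12+3 = 15
ES_G = 9; EF_G = 9+12 = 21
ES_H = max(EF_B=9, EF_D=13) = 13; EF_H = 13+8 = 21
ES_I = 15; EF_I = 15+15 = 30
ES_J = max(EF_C=19, EF_D=13, EF_E=14, EF_G=21, EF_H=21, EF_I=30) = 30; EF_J = 30+9 = 39
Expected project duration μ = 39 weeks. Critical path: A → F → I → J.

Variance along critical path = 0.111 + 0.444 + 5.444 + 7.111 = 13.111; σ = √13.111 = 3.621 weeks.
Z = (43 − 39) / 3.621 = 1.105
P(T ≤ 43) = Φ(1.105) ≈ 0.865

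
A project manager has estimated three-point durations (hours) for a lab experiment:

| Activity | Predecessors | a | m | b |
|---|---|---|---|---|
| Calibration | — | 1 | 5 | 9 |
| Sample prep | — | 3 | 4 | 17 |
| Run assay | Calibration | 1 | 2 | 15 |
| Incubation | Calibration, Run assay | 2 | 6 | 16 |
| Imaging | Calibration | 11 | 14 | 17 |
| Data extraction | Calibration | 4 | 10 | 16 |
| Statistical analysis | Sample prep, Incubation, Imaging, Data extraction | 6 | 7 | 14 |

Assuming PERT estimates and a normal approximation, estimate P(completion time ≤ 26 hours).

te_Calibration = (1 + 4·5 + 9)/6 = 30/6 = 5; σ²_Calibration = ((9−1)/6)² = 1.778
te_Sample prep = (3 + 4·4 + 17)/6 = 36/6 = 6; σ²_Sample prep = ((17−3)/6)² = 5.444
te_Run assay = (1 + 4·2 + 15)/6 = 24/6 = 4; σ²_Run assay = ((15−1)/6)² = 5.444
te_Incubation = (2 + 4·6 + 16)/6 = 42/6 = 7; σ²_Incubation = ((16−2)/6)² = 5.444
te_Imaging = (11 + 4·14 + 17)/6 = 84/6 = 14; σ²_Imaging = ((17−11)/6)² = 1.000
te_Data extraction = (4 + 4·10 + 16)/6 = 60/6 = 10; σ²_Data extraction = ((16−4)/6)² = 4.000
te_Statistical analysis = (6 + 4·7 + 14)/6 = 48/6 = 8; σ²_Statistical analysis = ((14−6)/6)² = 1.778

Forward pass:
ES_Calibration = 0; EF_Calibration = 5
ES_Sample prep = 0; EF_Sample prep = 6
ES_Run assay = 5; EF_Run assay = 5+4 = 9
ES_Incubation = max(EF_Calibration=5, EF_Run assay=9) = 9; EF_Incubation = 9+7 = 16
ES_Imaging = 5; EF_Imaging = 5+14 = 19
ES_Data extraction = 5; EF_Data extraction = 5+10 = 15
ES_Statistical analysis = max(EF_Sample prep=6, EF_Incubation=16, EF_Imaging=19, EF_Data extraction=15) = 19; EF_Statistical analysis = 19+8 = 27
Expected project duration μ = 27 hours. Critical path: Calibration → Imaging → Statistical analysis.

Variance along critical path = 1.778 + 1.000 + 1.778 = 4.556; σ = √4.556 = 2.134 hours.
Z = (26 − 27) / 2.134 = -0.469
P(T ≤ 26) = Φ(-0.469) ≈ 0.320

0.320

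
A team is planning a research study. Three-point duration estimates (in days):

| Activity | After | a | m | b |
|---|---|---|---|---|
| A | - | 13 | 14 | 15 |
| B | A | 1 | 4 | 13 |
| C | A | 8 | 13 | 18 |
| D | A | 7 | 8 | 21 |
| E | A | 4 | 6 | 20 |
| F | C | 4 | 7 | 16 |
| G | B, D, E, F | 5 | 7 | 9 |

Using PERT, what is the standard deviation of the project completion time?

2.71 days

te_A = (13 + 4·14 + 15)/6 = 84/6 = 14; σ²_A = ((15−13)/6)² = 0.111
te_B = (1 + 4·4 + 13)/6 = 30/6 = 5; σ²_B = ((13−1)/6)² = 4.000
te_C = (8 + 4·13 + 18)/6 = 78/6 = 13; σ²_C = ((18−8)/6)² = 2.778
te_D = (7 + 4·8 + 21)/6 = 60/6 = 10; σ²_D = ((21−7)/6)² = 5.444
te_E = (4 + 4·6 + 20)/6 = 48/6 = 8; σ²_E = ((20−4)/6)² = 7.111
te_F = (4 + 4·7 + 16)/6 = 48/6 = 8; σ²_F = ((16−4)/6)² = 4.000
te_G = (5 + 4·7 + 9)/6 = 42/6 = 7; σ²_G = ((9−5)/6)² = 0.444

Forward pass:
ES_A = 0; EF_A = 14
ES_B = 14; EF_B = 14+5 = 19
ES_C = 14; EF_C = 14+13 = 27
ES_D = 14; EF_D = 14+10 = 24
ES_E = 14; EF_E = 14+8 = 22
ES_F = 27; EF_F = 27+8 = 35
ES_G = max(EF_B=19, EF_D=24, EF_E=22, EF_F=35) = 35; EF_G = 35+7 = 42
Expected project duration μ = 42 days. Critical path: A → C → F → G.

Variance along critical path = 0.111 + 2.778 + 4.000 + 0.444 = 7.333
σ = √7.333 = 2.708 days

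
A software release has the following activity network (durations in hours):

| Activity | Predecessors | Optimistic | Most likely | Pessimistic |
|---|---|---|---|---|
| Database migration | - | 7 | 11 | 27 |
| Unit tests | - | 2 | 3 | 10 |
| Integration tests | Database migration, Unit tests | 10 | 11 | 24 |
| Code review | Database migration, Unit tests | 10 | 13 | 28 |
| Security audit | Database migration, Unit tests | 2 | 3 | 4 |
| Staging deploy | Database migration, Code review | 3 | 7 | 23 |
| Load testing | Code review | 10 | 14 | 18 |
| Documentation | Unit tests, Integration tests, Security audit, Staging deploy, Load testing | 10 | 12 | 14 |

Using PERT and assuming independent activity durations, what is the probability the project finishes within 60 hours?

te_Database migration = (7 + 4·11 + 27)/6 = 78/6 = 13; σ²_Database migration = ((27−7)/6)² = 11.111
te_Unit tests = (2 + 4·3 + 10)/6 = 24/6 = 4; σ²_Unit tests = ((10−2)/6)² = 1.778
te_Integration tests = (10 + 4·11 + 24)/6 = 78/6 = 13; σ²_Integration tests = ((24−10)/6)² = 5.444
te_Code review = (10 + 4·13 + 28)/6 = 90/6 = 15; σ²_Code review = ((28−10)/6)² = 9.000
te_Security audit = (2 + 4·3 + 4)/6 = 18/6 = 3; σ²_Security audit = ((4−2)/6)² = 0.111
te_Staging deploy = (3 + 4·7 + 23)/6 = 54/6 = 9; σ²_Staging deploy = ((23−3)/6)² = 11.111
te_Load testing = (10 + 4·14 + 18)/6 = 84/6 = 14; σ²_Load testing = ((18−10)/6)² = 1.778
te_Documentation = (10 + 4·12 + 14)/6 = 72/6 = 12; σ²_Documentation = ((14−10)/6)² = 0.444

Forward pass:
ES_Database migration = 0; EF_Database migration = 13
ES_Unit tests = 0; EF_Unit tests = 4
ES_Integration tests = max(EF_Database migration=13, EF_Unit tests=4) = 13; EF_Integration tests = 13+13 = 26
ES_Code review = max(EF_Database migration=13, EF_Unit tests=4) = 13; EF_Code review = 13+15 = 28
ES_Security audit = max(EF_Database migration=13, EF_Unit tests=4) = 13; EF_Security audit = 13+3 = 16
ES_Staging deploy = max(EF_Database migration=13, EF_Code review=28) = 28; EF_Staging deploy = 28+9 = 37
ES_Load testing = 28; EF_Load testing = 28+14 = 42
ES_Documentation = max(EF_Unit tests=4, EF_Integration tests=26, EF_Security audit=16, EF_Staging deploy=37, EF_Load testing=42) = 42; EF_Documentation = 42+12 = 54
Expected project duration μ = 54 hours. Critical path: Database migration → Code review → Load testing → Documentation.

Variance along critical path = 11.111 + 9.000 + 1.778 + 0.444 = 22.333; σ = √22.333 = 4.726 hours.
Z = (60 − 54) / 4.726 = 1.270
P(T ≤ 60) = Φ(1.270) ≈ 0.898

0.898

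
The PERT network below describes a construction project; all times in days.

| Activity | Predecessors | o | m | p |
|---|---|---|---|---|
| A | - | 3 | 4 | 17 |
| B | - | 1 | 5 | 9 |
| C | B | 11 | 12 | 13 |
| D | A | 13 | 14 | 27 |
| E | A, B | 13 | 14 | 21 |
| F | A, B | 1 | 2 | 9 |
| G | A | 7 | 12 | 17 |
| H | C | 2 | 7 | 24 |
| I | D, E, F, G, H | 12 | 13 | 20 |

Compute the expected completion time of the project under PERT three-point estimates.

40 days

te_A = (3 + 4·4 + 17)/6 = 36/6 = 6
te_B = (1 + 4·5 + 9)/6 = 30/6 = 5
te_C = (11 + 4·12 + 13)/6 = 72/6 = 12
te_D = (13 + 4·14 + 27)/6 = 96/6 = 16
te_E = (13 + 4·14 + 21)/6 = 90/6 = 15
te_F = (1 + 4·2 + 9)/6 = 18/6 = 3
te_G = (7 + 4·12 + 17)/6 = 72/6 = 12
te_H = (2 + 4·7 + 24)/6 = 54/6 = 9
te_I = (12 + 4·13 + 20)/6 = 84/6 = 14

Forward pass:
ES_A = 0; EF_A = 6
ES_B = 0; EF_B = 5
ES_C = 5; EF_C = 5+12 = 17
ES_D = 6; EF_D = 6+16 = 22
ES_E = max(EF_A=6, EF_B=5) = 6; EF_E = 6+15 = 21
ES_F = max(EF_A=6, EF_B=5) = 6; EF_F = 6+3 = 9
ES_G = 6; EF_G = 6+12 = 18
ES_H = 17; EF_H = 17+9 = 26
ES_I = max(EF_D=22, EF_E=21, EF_F=9, EF_G=18, EF_H=26) = 26; EF_I = 26+14 = 40
Expected project duration μ = 40 days. Critical path: B → C → H → I.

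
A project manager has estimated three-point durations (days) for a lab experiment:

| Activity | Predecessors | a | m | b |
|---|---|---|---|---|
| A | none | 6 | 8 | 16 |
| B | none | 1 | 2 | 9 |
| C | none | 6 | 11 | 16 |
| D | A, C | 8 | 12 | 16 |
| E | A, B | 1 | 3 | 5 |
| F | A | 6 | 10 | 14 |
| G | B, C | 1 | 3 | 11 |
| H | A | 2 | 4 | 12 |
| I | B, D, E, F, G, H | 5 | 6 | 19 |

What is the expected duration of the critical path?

31 days

te_A = (6 + 4·8 + 16)/6 = 54/6 = 9
te_B = (1 + 4·2 + 9)/6 = 18/6 = 3
te_C = (6 + 4·11 + 16)/6 = 66/6 = 11
te_D = (8 + 4·12 + 16)/6 = 72/6 = 12
te_E = (1 + 4·3 + 5)/6 = 18/6 = 3
te_F = (6 + 4·10 + 14)/6 = 60/6 = 10
te_G = (1 + 4·3 + 11)/6 = 24/6 = 4
te_H = (2 + 4·4 + 12)/6 = 30/6 = 5
te_I = (5 + 4·6 + 19)/6 = 48/6 = 8

Forward pass:
ES_A = 0; EF_A = 9
ES_B = 0; EF_B = 3
ES_C = 0; EF_C = 11
ES_D = max(EF_A=9, EF_C=11) = 11; EF_D = 11+12 = 23
ES_E = max(EF_A=9, EF_B=3) = 9; EF_E = 9+3 = 12
ES_F = 9; EF_F = 9+10 = 19
ES_G = max(EF_B=3, EF_C=11) = 11; EF_G = 11+4 = 15
ES_H = 9; EF_H = 9+5 = 14
ES_I = max(EF_B=3, EF_D=23, EF_E=12, EF_F=19, EF_G=15, EF_H=14) = 23; EF_I = 23+8 = 31
Expected project duration μ = 31 days. Critical path: C → D → I.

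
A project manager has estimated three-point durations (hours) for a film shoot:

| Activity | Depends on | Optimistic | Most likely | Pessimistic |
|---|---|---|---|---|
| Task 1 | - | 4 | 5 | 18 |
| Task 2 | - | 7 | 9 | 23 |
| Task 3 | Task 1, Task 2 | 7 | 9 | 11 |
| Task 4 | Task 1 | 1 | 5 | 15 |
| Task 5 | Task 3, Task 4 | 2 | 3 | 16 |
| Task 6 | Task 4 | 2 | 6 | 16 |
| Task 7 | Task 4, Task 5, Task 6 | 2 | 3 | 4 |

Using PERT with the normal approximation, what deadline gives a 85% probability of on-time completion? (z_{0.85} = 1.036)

31.8 hours

te_Task 1 = (4 + 4·5 + 18)/6 = 42/6 = 7; σ²_Task 1 = ((18−4)/6)² = 5.444
te_Task 2 = (7 + 4·9 + 23)/6 = 66/6 = 11; σ²_Task 2 = ((23−7)/6)² = 7.111
te_Task 3 = (7 + 4·9 + 11)/6 = 54/6 = 9; σ²_Task 3 = ((11−7)/6)² = 0.444
te_Task 4 = (1 + 4·5 + 15)/6 = 36/6 = 6; σ²_Task 4 = ((15−1)/6)² = 5.444
te_Task 5 = (2 + 4·3 + 16)/6 = 30/6 = 5; σ²_Task 5 = ((16−2)/6)² = 5.444
te_Task 6 = (2 + 4·6 + 16)/6 = 42/6 = 7; σ²_Task 6 = ((16−2)/6)² = 5.444
te_Task 7 = (2 + 4·3 + 4)/6 = 18/6 = 3; σ²_Task 7 = ((4−2)/6)² = 0.111

Forward pass:
ES_Task 1 = 0; EF_Task 1 = 7
ES_Task 2 = 0; EF_Task 2 = 11
ES_Task 3 = max(EF_Task 1=7, EF_Task 2=11) = 11; EF_Task 3 = 11+9 = 20
ES_Task 4 = 7; EF_Task 4 = 7+6 = 13
ES_Task 5 = max(EF_Task 3=20, EF_Task 4=13) = 20; EF_Task 5 = 20+5 = 25
ES_Task 6 = 13; EF_Task 6 = 13+7 = 20
ES_Task 7 = max(EF_Task 4=13, EF_Task 5=25, EF_Task 6=20) = 25; EF_Task 7 = 25+3 = 28
Expected project duration μ = 28 hours. Critical path: Task 2 → Task 3 → Task 5 → Task 7.

Variance along critical path = 7.111 + 0.444 + 5.444 + 0.111 = 13.111; σ = 3.621 hours.
D = μ + z·σ = 28 + 1.036·3.621 = 31.8 hours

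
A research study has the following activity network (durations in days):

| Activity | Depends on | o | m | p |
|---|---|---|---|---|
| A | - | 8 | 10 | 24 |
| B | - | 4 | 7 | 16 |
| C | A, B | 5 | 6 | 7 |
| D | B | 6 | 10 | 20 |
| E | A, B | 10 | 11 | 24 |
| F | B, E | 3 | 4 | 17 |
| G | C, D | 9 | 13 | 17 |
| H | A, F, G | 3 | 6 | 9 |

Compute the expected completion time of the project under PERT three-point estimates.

38 days

te_A = (8 + 4·10 + 24)/6 = 72/6 = 12
te_B = (4 + 4·7 + 16)/6 = 48/6 = 8
te_C = (5 + 4·6 + 7)/6 = 36/6 = 6
te_D = (6 + 4·10 + 20)/6 = 66/6 = 11
te_E = (10 + 4·11 + 24)/6 = 78/6 = 13
te_F = (3 + 4·4 + 17)/6 = 36/6 = 6
te_G = (9 + 4·13 + 17)/6 = 78/6 = 13
te_H = (3 + 4·6 + 9)/6 = 36/6 = 6

Forward pass:
ES_A = 0; EF_A = 12
ES_B = 0; EF_B = 8
ES_C = max(EF_A=12, EF_B=8) = 12; EF_C = 12+6 = 18
ES_D = 8; EF_D = 8+11 = 19
ES_E = max(EF_A=12, EF_B=8) = 12; EF_E = 12+13 = 25
ES_F = max(EF_B=8, EF_E=25) = 25; EF_F = 25+6 = 31
ES_G = max(EF_C=18, EF_D=19) = 19; EF_G = 19+13 = 32
ES_H = max(EF_A=12, EF_F=31, EF_G=32) = 32; EF_H = 32+6 = 38
Expected project duration μ = 38 days. Critical path: B → D → G → H.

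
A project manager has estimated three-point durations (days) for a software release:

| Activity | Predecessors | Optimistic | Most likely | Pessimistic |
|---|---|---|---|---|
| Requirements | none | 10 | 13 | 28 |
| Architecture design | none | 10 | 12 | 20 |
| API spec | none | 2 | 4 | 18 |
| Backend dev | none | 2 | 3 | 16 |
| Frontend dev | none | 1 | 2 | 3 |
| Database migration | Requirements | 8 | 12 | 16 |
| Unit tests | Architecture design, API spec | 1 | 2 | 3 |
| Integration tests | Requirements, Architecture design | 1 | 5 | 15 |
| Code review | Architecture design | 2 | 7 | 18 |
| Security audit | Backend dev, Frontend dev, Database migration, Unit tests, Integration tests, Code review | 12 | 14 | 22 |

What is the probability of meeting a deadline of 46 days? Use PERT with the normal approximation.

0.861

te_Requirements = (10 + 4·13 + 28)/6 = 90/6 = 15; σ²_Requirements = ((28−10)/6)² = 9.000
te_Architecture design = (10 + 4·12 + 20)/6 = 78/6 = 13; σ²_Architecture design = ((20−10)/6)² = 2.778
te_API spec = (2 + 4·4 + 18)/6 = 36/6 = 6; σ²_API spec = ((18−2)/6)² = 7.111
te_Backend dev = (2 + 4·3 + 16)/6 = 30/6 = 5; σ²_Backend dev = ((16−2)/6)² = 5.444
te_Frontend dev = (1 + 4·2 + 3)/6 = 12/6 = 2; σ²_Frontend dev = ((3−1)/6)² = 0.111
te_Database migration = (8 + 4·12 + 16)/6 = 72/6 = 12; σ²_Database migration = ((16−8)/6)² = 1.778
te_Unit tests = (1 + 4·2 + 3)/6 = 12/6 = 2; σ²_Unit tests = ((3−1)/6)² = 0.111
te_Integration tests = (1 + 4·5 + 15)/6 = 36/6 = 6; σ²_Integration tests = ((15−1)/6)² = 5.444
te_Code review = (2 + 4·7 + 18)/6 = 48/6 = 8; σ²_Code review = ((18−2)/6)² = 7.111
te_Security audit = (12 + 4·14 + 22)/6 = 90/6 = 15; σ²_Security audit = ((22−12)/6)² = 2.778

Forward pass:
ES_Requirements = 0; EF_Requirements = 15
ES_Architecture design = 0; EF_Architecture design = 13
ES_API spec = 0; EF_API spec = 6
ES_Backend dev = 0; EF_Backend dev = 5
ES_Frontend dev = 0; EF_Frontend dev = 2
ES_Database migration = 15; EF_Database migration = 15+12 = 27
ES_Unit tests = max(EF_Architecture design=13, EF_API spec=6) = 13; EF_Unit tests = 13+2 = 15
ES_Integration tests = max(EF_Requirements=15, EF_Architecture design=13) = 15; EF_Integration tests = 15+6 = 21
ES_Code review = 13; EF_Code review = 13+8 = 21
ES_Security audit = max(EF_Backend dev=5, EF_Frontend dev=2, EF_Database migration=27, EF_Unit tests=15, EF_Integration tests=21, EF_Code review=21) = 27; EF_Security audit = 27+15 = 42
Expected project duration μ = 42 days. Critical path: Requirements → Database migration → Security audit.

Variance along critical path = 9.000 + 1.778 + 2.778 = 13.556; σ = √13.556 = 3.682 days.
Z = (46 − 42) / 3.682 = 1.086
P(T ≤ 46) = Φ(1.086) ≈ 0.861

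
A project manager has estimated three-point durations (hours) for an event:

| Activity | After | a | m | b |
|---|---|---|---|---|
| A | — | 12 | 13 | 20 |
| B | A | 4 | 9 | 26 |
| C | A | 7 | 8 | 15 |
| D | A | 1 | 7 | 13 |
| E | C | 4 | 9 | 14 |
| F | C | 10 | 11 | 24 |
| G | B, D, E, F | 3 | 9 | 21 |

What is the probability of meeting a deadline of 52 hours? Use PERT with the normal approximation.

0.921

te_A = (12 + 4·13 + 20)/6 = 84/6 = 14; σ²_A = ((20−12)/6)² = 1.778
te_B = (4 + 4·9 + 26)/6 = 66/6 = 11; σ²_B = ((26−4)/6)² = 13.444
te_C = (7 + 4·8 + 15)/6 = 54/6 = 9; σ²_C = ((15−7)/6)² = 1.778
te_D = (1 + 4·7 + 13)/6 = 42/6 = 7; σ²_D = ((13−1)/6)² = 4.000
te_E = (4 + 4·9 + 14)/6 = 54/6 = 9; σ²_E = ((14−4)/6)² = 2.778
te_F = (10 + 4·11 + 24)/6 = 78/6 = 13; σ²_F = ((24−10)/6)² = 5.444
te_G = (3 + 4·9 + 21)/6 = 60/6 = 10; σ²_G = ((21−3)/6)² = 9.000

Forward pass:
ES_A = 0; EF_A = 14
ES_B = 14; EF_B = 14+11 = 25
ES_C = 14; EF_C = 14+9 = 23
ES_D = 14; EF_D = 14+7 = 21
ES_E = 23; EF_E = 23+9 = 32
ES_F = 23; EF_F = 23+13 = 36
ES_G = max(EF_B=25, EF_D=21, EF_E=32, EF_F=36) = 36; EF_G = 36+10 = 46
Expected project duration μ = 46 hours. Critical path: A → C → F → G.

Variance along critical path = 1.778 + 1.778 + 5.444 + 9.000 = 18.000; σ = √18.000 = 4.243 hours.
Z = (52 − 46) / 4.243 = 1.414
P(T ≤ 52) = Φ(1.414) ≈ 0.921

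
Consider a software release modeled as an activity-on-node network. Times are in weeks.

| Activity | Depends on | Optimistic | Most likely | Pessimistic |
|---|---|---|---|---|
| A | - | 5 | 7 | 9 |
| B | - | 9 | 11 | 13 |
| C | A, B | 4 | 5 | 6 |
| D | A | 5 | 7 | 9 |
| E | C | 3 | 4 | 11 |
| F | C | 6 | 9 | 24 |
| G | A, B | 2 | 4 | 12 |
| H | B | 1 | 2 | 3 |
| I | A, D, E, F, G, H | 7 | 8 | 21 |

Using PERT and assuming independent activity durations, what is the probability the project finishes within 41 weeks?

0.849

te_A = (5 + 4·7 + 9)/6 = 42/6 = 7; σ²_A = ((9−5)/6)² = 0.444
te_B = (9 + 4·11 + 13)/6 = 66/6 = 11; σ²_B = ((13−9)/6)² = 0.444
te_C = (4 + 4·5 + 6)/6 = 30/6 = 5; σ²_C = ((6−4)/6)² = 0.111
te_D = (5 + 4·7 + 9)/6 = 42/6 = 7; σ²_D = ((9−5)/6)² = 0.444
te_E = (3 + 4·4 + 11)/6 = 30/6 = 5; σ²_E = ((11−3)/6)² = 1.778
te_F = (6 + 4·9 + 24)/6 = 66/6 = 11; σ²_F = ((24−6)/6)² = 9.000
te_G = (2 + 4·4 + 12)/6 = 30/6 = 5; σ²_G = ((12−2)/6)² = 2.778
te_H = (1 + 4·2 + 3)/6 = 12/6 = 2; σ²_H = ((3−1)/6)² = 0.111
te_I = (7 + 4·8 + 21)/6 = 60/6 = 10; σ²_I = ((21−7)/6)² = 5.444

Forward pass:
ES_A = 0; EF_A = 7
ES_B = 0; EF_B = 11
ES_C = max(EF_A=7, EF_B=11) = 11; EF_C = 11+5 = 16
ES_D = 7; EF_D = 7+7 = 14
ES_E = 16; EF_E = 16+5 = 21
ES_F = 16; EF_F = 16+11 = 27
ES_G = max(EF_A=7, EF_B=11) = 11; EF_G = 11+5 = 16
ES_H = 11; EF_H = 11+2 = 13
ES_I = max(EF_A=7, EF_D=14, EF_E=21, EF_F=27, EF_G=16, EF_H=13) = 27; EF_I = 27+10 = 37
Expected project duration μ = 37 weeks. Critical path: B → C → F → I.

Variance along critical path = 0.444 + 0.111 + 9.000 + 5.444 = 15.000; σ = √15.000 = 3.873 weeks.
Z = (41 − 37) / 3.873 = 1.033
P(T ≤ 41) = Φ(1.033) ≈ 0.849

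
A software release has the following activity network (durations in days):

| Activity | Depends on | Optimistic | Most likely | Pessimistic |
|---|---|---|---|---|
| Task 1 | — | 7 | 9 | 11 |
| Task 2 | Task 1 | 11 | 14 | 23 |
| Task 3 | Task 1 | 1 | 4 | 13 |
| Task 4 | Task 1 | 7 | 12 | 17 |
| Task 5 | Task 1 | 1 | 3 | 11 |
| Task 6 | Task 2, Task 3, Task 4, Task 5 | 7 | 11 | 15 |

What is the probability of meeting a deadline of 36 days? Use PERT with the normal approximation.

0.656

te_Task 1 = (7 + 4·9 + 11)/6 = 54/6 = 9; σ²_Task 1 = ((11−7)/6)² = 0.444
te_Task 2 = (11 + 4·14 + 23)/6 = 90/6 = 15; σ²_Task 2 = ((23−11)/6)² = 4.000
te_Task 3 = (1 + 4·4 + 13)/6 = 30/6 = 5; σ²_Task 3 = ((13−1)/6)² = 4.000
te_Task 4 = (7 + 4·12 + 17)/6 = 72/6 = 12; σ²_Task 4 = ((17−7)/6)² = 2.778
te_Task 5 = (1 + 4·3 + 11)/6 = 24/6 = 4; σ²_Task 5 = ((11−1)/6)² = 2.778
te_Task 6 = (7 + 4·11 + 15)/6 = 66/6 = 11; σ²_Task 6 = ((15−7)/6)² = 1.778

Forward pass:
ES_Task 1 = 0; EF_Task 1 = 9
ES_Task 2 = 9; EF_Task 2 = 9+15 = 24
ES_Task 3 = 9; EF_Task 3 = 9+5 = 14
ES_Task 4 = 9; EF_Task 4 = 9+12 = 21
ES_Task 5 = 9; EF_Task 5 = 9+4 = 13
ES_Task 6 = max(EF_Task 2=24, EF_Task 3=14, EF_Task 4=21, EF_Task 5=13) = 24; EF_Task 6 = 24+11 = 35
Expected project duration μ = 35 days. Critical path: Task 1 → Task 2 → Task 6.

Variance along critical path = 0.444 + 4.000 + 1.778 = 6.222; σ = √6.222 = 2.494 days.
Z = (36 − 35) / 2.494 = 0.401
P(T ≤ 36) = Φ(0.401) ≈ 0.656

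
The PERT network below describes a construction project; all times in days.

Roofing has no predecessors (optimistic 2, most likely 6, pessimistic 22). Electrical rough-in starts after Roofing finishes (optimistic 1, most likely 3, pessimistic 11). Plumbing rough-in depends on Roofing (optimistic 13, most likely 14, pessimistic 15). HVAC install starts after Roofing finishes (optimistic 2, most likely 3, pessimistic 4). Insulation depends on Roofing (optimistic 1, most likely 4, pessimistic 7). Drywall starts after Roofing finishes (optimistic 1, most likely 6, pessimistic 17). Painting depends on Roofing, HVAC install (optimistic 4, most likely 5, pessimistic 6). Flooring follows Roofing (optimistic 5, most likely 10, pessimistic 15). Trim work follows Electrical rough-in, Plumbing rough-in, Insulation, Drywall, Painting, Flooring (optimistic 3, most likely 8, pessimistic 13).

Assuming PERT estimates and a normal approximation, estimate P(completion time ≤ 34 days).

0.857

te_Roofing = (2 + 4·6 + 22)/6 = 48/6 = 8; σ²_Roofing = ((22−2)/6)² = 11.111
te_Electrical rough-in = (1 + 4·3 + 11)/6 = 24/6 = 4; σ²_Electrical rough-in = ((11−1)/6)² = 2.778
te_Plumbing rough-in = (13 + 4·14 + 15)/6 = 84/6 = 14; σ²_Plumbing rough-in = ((15−13)/6)² = 0.111
te_HVAC install = (2 + 4·3 + 4)/6 = 18/6 = 3; σ²_HVAC install = ((4−2)/6)² = 0.111
te_Insulation = (1 + 4·4 + 7)/6 = 24/6 = 4; σ²_Insulation = ((7−1)/6)² = 1.000
te_Drywall = (1 + 4·6 + 17)/6 = 42/6 = 7; σ²_Drywall = ((17−1)/6)² = 7.111
te_Painting = (4 + 4·5 + 6)/6 = 30/6 = 5; σ²_Painting = ((6−4)/6)² = 0.111
te_Flooring = (5 + 4·10 + 15)/6 = 60/6 = 10; σ²_Flooring = ((15−5)/6)² = 2.778
te_Trim work = (3 + 4·8 + 13)/6 = 48/6 = 8; σ²_Trim work = ((13−3)/6)² = 2.778

Forward pass:
ES_Roofing = 0; EF_Roofing = 8
ES_Electrical rough-in = 8; EF_Electrical rough-in = 8+4 = 12
ES_Plumbing rough-in = 8; EF_Plumbing rough-in = 8+14 = 22
ES_HVAC install = 8; EF_HVAC install = 8+3 = 11
ES_Insulation = 8; EF_Insulation = 8+4 = 12
ES_Drywall = 8; EF_Drywall = 8+7 = 15
ES_Painting = max(EF_Roofing=8, EF_HVAC install=11) = 11; EF_Painting = 11+5 = 16
ES_Flooring = 8; EF_Flooring = 8+10 = 18
ES_Trim work = max(EF_Electrical rough-in=12, EF_Plumbing rough-in=22, EF_Insulation=12, EF_Drywall=15, EF_Painting=16, EF_Flooring=18) = 22; EF_Trim work = 22+8 = 30
Expected project duration μ = 30 days. Critical path: Roofing → Plumbing rough-in → Trim work.

Variance along critical path = 11.111 + 0.111 + 2.778 = 14.000; σ = √14.000 = 3.742 days.
Z = (34 − 30) / 3.742 = 1.069
P(T ≤ 34) = Φ(1.069) ≈ 0.857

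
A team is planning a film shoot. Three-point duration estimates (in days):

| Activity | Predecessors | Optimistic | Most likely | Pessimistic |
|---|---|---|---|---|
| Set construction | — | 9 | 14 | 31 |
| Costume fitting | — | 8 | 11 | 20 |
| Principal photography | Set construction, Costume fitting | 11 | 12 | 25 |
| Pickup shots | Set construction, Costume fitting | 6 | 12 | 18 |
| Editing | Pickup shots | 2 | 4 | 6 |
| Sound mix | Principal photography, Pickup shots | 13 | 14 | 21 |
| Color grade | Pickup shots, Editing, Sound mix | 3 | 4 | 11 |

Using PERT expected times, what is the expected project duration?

50 days

te_Set construction = (9 + 4·14 + 31)/6 = 96/6 = 16
te_Costume fitting = (8 + 4·11 + 20)/6 = 72/6 = 12
te_Principal photography = (11 + 4·12 + 25)/6 = 84/6 = 14
te_Pickup shots = (6 + 4·12 + 18)/6 = 72/6 = 12
te_Editing = (2 + 4·4 + 6)/6 = 24/6 = 4
te_Sound mix = (13 + 4·14 + 21)/6 = 90/6 = 15
te_Color grade = (3 + 4·4 + 11)/6 = 30/6 = 5

Forward pass:
ES_Set construction = 0; EF_Set construction = 16
ES_Costume fitting = 0; EF_Costume fitting = 12
ES_Principal photography = max(EF_Set construction=16, EF_Costume fitting=12) = 16; EF_Principal photography = 16+14 = 30
ES_Pickup shots = max(EF_Set construction=16, EF_Costume fitting=12) = 16; EF_Pickup shots = 16+12 = 28
ES_Editing = 28; EF_Editing = 28+4 = 32
ES_Sound mix = max(EF_Principal photography=30, EF_Pickup shots=28) = 30; EF_Sound mix = 30+15 = 45
ES_Color grade = max(EF_Pickup shots=28, EF_Editing=32, EF_Sound mix=45) = 45; EF_Color grade = 45+5 = 50
Expected project duration μ = 50 days. Critical path: Set construction → Principal photography → Sound mix → Color grade.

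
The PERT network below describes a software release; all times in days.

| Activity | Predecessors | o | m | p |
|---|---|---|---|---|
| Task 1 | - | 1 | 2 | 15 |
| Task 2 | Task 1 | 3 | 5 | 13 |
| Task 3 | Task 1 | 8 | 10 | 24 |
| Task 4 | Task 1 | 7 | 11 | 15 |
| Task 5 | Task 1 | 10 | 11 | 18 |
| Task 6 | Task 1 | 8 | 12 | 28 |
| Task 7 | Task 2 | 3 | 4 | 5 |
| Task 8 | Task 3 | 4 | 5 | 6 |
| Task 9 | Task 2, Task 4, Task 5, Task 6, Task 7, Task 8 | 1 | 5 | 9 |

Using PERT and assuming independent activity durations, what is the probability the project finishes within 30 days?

0.854

te_Task 1 = (1 + 4·2 + 15)/6 = 24/6 = 4; σ²_Task 1 = ((15−1)/6)² = 5.444
te_Task 2 = (3 + 4·5 + 13)/6 = 36/6 = 6; σ²_Task 2 = ((13−3)/6)² = 2.778
te_Task 3 = (8 + 4·10 + 24)/6 = 72/6 = 12; σ²_Task 3 = ((24−8)/6)² = 7.111
te_Task 4 = (7 + 4·11 + 15)/6 = 66/6 = 11; σ²_Task 4 = ((15−7)/6)² = 1.778
te_Task 5 = (10 + 4·11 + 18)/6 = 72/6 = 12; σ²_Task 5 = ((18−10)/6)² = 1.778
te_Task 6 = (8 + 4·12 + 28)/6 = 84/6 = 14; σ²_Task 6 = ((28−8)/6)² = 11.111
te_Task 7 = (3 + 4·4 + 5)/6 = 24/6 = 4; σ²_Task 7 = ((5−3)/6)² = 0.111
te_Task 8 = (4 + 4·5 + 6)/6 = 30/6 = 5; σ²_Task 8 = ((6−4)/6)² = 0.111
te_Task 9 = (1 + 4·5 + 9)/6 = 30/6 = 5; σ²_Task 9 = ((9−1)/6)² = 1.778

Forward pass:
ES_Task 1 = 0; EF_Task 1 = 4
ES_Task 2 = 4; EF_Task 2 = 4+6 = 10
ES_Task 3 = 4; EF_Task 3 = 4+12 = 16
ES_Task 4 = 4; EF_Task 4 = 4+11 = 15
ES_Task 5 = 4; EF_Task 5 = 4+12 = 16
ES_Task 6 = 4; EF_Task 6 = 4+14 = 18
ES_Task 7 = 10; EF_Task 7 = 10+4 = 14
ES_Task 8 = 16; EF_Task 8 = 16+5 = 21
ES_Task 9 = max(EF_Task 2=10, EF_Task 4=15, EF_Task 5=16, EF_Task 6=18, EF_Task 7=14, EF_Task 8=21) = 21; EF_Task 9 = 21+5 = 26
Expected project duration μ = 26 days. Critical path: Task 1 → Task 3 → Task 8 → Task 9.

Variance along critical path = 5.444 + 7.111 + 0.111 + 1.778 = 14.444; σ = √14.444 = 3.801 days.
Z = (30 − 26) / 3.801 = 1.052
P(T ≤ 30) = Φ(1.052) ≈ 0.854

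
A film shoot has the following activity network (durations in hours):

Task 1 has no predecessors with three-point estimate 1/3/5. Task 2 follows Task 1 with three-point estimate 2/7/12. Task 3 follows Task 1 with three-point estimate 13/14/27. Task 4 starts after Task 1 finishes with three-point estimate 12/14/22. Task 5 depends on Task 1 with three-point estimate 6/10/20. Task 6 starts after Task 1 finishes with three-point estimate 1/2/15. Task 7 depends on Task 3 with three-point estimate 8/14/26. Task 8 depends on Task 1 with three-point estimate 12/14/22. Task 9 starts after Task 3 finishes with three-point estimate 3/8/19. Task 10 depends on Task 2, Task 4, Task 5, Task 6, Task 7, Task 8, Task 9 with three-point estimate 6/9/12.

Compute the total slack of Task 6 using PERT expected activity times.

27 hours

te_Task 1 = (1 + 4·3 + 5)/6 = 18/6 = 3
te_Task 2 = (2 + 4·7 + 12)/6 = 42/6 = 7
te_Task 3 = (13 + 4·14 + 27)/6 = 96/6 = 16
te_Task 4 = (12 + 4·14 + 22)/6 = 90/6 = 15
te_Task 5 = (6 + 4·10 + 20)/6 = 66/6 = 11
te_Task 6 = (1 + 4·2 + 15)/6 = 24/6 = 4
te_Task 7 = (8 + 4·14 + 26)/6 = 90/6 = 15
te_Task 8 = (12 + 4·14 + 22)/6 = 90/6 = 15
te_Task 9 = (3 + 4·8 + 19)/6 = 54/6 = 9
te_Task 10 = (6 + 4·9 + 12)/6 = 54/6 = 9

Forward pass:
ES_Task 1 = 0; EF_Task 1 = 3
ES_Task 2 = 3; EF_Task 2 = 3+7 = 10
ES_Task 3 = 3; EF_Task 3 = 3+16 = 19
ES_Task 4 = 3; EF_Task 4 = 3+15 = 18
ES_Task 5 = 3; EF_Task 5 = 3+11 = 14
ES_Task 6 = 3; EF_Task 6 = 3+4 = 7
ES_Task 7 = 19; EF_Task 7 = 19+15 = 34
ES_Task 8 = 3; EF_Task 8 = 3+15 = 18
ES_Task 9 = 19; EF_Task 9 = 19+9 = 28
ES_Task 10 = max(EF_Task 2=10, EF_Task 4=18, EF_Task 5=14, EF_Task 6=7, EF_Task 7=34, EF_Task 8=18, EF_Task 9=28) = 34; EF_Task 10 = 34+9 = 43
Expected project duration μ = 43 hours. Critical path: Task 1 → Task 3 → Task 7 → Task 10.

Backward pass:
LF_Task 10 = 43; LS_Task 10 = 43−9 = 34
LF_Task 9 = LS_Task 10 = 34; LS_Task 9 = 34−9 = 25
LF_Task 8 = LS_Task 10 = 34; LS_Task 8 = 34−15 = 19
LF_Task 7 = LS_Task 10 = 34; LS_Task 7 = 34−15 = 19
LF_Task 6 = LS_Task 10 = 34; LS_Task 6 = 34−4 = 30
LF_Task 5 = LS_Task 10 = 34; LS_Task 5 = 34−11 = 23
LF_Task 4 = LS_Task 10 = 34; LS_Task 4 = 34−15 = 19
LF_Task 3 = min(LS_Task 7=19, LS_Task 9=25) = 19; LS_Task 3 = 19−16 = 3
LF_Task 2 = LS_Task 10 = 34; LS_Task 2 = 34−7 = 27
LF_Task 1 = min(LS_Task 2=27, LS_Task 3=3, LS_Task 4=19, LS_Task 5=23, LS_Task 6=30, LS_Task 8=19) = 3; LS_Task 1 = 3−3 = 0
Slack_Task 6 = LS_Task 6 − ES_Task 6 = 30 − 3 = 27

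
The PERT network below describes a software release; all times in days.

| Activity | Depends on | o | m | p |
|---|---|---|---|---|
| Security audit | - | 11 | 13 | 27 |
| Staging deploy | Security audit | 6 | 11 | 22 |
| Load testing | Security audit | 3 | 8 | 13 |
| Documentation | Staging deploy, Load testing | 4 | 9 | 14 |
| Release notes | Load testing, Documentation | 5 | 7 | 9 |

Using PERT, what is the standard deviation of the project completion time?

te_Security audit = (11 + 4·13 + 27)/6 = 90/6 = 15; σ²_Security audit = ((27−11)/6)² = 7.111
te_Staging deploy = (6 + 4·11 + 22)/6 = 72/6 = 12; σ²_Staging deploy = ((22−6)/6)² = 7.111
te_Load testing = (3 + 4·8 + 13)/6 = 48/6 = 8; σ²_Load testing = ((13−3)/6)² = 2.778
te_Documentation = (4 + 4·9 + 14)/6 = 54/6 = 9; σ²_Documentation = ((14−4)/6)² = 2.778
te_Release notes = (5 + 4·7 + 9)/6 = 42/6 = 7; σ²_Release notes = ((9−5)/6)² = 0.444

Forward pass:
ES_Security audit = 0; EF_Security audit = 15
ES_Staging deploy = 15; EF_Staging deploy = 15+12 = 27
ES_Load testing = 15; EF_Load testing = 15+8 = 23
ES_Documentation = max(EF_Staging deploy=27, EF_Load testing=23) = 27; EF_Documentation = 27+9 = 36
ES_Release notes = max(EF_Load testing=23, EF_Documentation=36) = 36; EF_Release notes = 36+7 = 43
Expected project duration μ = 43 days. Critical path: Security audit → Staging deploy → Documentation → Release notes.

Variance along critical path = 7.111 + 7.111 + 2.778 + 0.444 = 17.444
σ = √17.444 = 4.177 days

4.18 days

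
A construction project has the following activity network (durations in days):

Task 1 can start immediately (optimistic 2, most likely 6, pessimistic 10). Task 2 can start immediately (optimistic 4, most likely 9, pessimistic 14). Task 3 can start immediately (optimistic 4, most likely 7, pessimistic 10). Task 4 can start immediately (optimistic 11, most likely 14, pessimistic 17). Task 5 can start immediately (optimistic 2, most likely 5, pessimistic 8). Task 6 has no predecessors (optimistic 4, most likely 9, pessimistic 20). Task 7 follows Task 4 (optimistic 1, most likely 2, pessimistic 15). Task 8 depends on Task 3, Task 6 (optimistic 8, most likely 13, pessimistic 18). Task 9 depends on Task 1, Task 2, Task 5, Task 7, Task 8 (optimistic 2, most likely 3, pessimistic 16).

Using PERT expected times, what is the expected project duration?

te_Task 1 = (2 + 4·6 + 10)/6 = 36/6 = 6
te_Task 2 = (4 + 4·9 + 14)/6 = 54/6 = 9
te_Task 3 = (4 + 4·7 + 10)/6 = 42/6 = 7
te_Task 4 = (11 + 4·14 + 17)/6 = 84/6 = 14
te_Task 5 = (2 + 4·5 + 8)/6 = 30/6 = 5
te_Task 6 = (4 + 4·9 + 20)/6 = 60/6 = 10
te_Task 7 = (1 + 4·2 + 15)/6 = 24/6 = 4
te_Task 8 = (8 + 4·13 + 18)/6 = 78/6 = 13
te_Task 9 = (2 + 4·3 + 16)/6 = 30/6 = 5

Forward pass:
ES_Task 1 = 0; EF_Task 1 = 6
ES_Task 2 = 0; EF_Task 2 = 9
ES_Task 3 = 0; EF_Task 3 = 7
ES_Task 4 = 0; EF_Task 4 = 14
ES_Task 5 = 0; EF_Task 5 = 5
ES_Task 6 = 0; EF_Task 6 = 10
ES_Task 7 = 14; EF_Task 7 = 14+4 = 18
ES_Task 8 = max(EF_Task 3=7, EF_Task 6=10) = 10; EF_Task 8 = 10+13 = 23
ES_Task 9 = max(EF_Task 1=6, EF_Task 2=9, EF_Task 5=5, EF_Task 7=18, EF_Task 8=23) = 23; EF_Task 9 = 23+5 = 28
Expected project duration μ = 28 days. Critical path: Task 6 → Task 8 → Task 9.

28 days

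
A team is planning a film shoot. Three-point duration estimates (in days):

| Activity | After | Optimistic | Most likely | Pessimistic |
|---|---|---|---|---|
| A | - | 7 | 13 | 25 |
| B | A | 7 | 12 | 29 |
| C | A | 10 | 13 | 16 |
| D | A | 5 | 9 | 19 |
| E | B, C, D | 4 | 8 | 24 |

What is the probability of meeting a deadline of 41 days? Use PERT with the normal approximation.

te_A = (7 + 4·13 + 25)/6 = 84/6 = 14; σ²_A = ((25−7)/6)² = 9.000
te_B = (7 + 4·12 + 29)/6 = 84/6 = 14; σ²_B = ((29−7)/6)² = 13.444
te_C = (10 + 4·13 + 16)/6 = 78/6 = 13; σ²_C = ((16−10)/6)² = 1.000
te_D = (5 + 4·9 + 19)/6 = 60/6 = 10; σ²_D = ((19−5)/6)² = 5.444
te_E = (4 + 4·8 + 24)/6 = 60/6 = 10; σ²_E = ((24−4)/6)² = 11.111

Forward pass:
ES_A = 0; EF_A = 14
ES_B = 14; EF_B = 14+14 = 28
ES_C = 14; EF_C = 14+13 = 27
ES_D = 14; EF_D = 14+10 = 24
ES_E = max(EF_B=28, EF_C=27, EF_D=24) = 28; EF_E = 28+10 = 38
Expected project duration μ = 38 days. Critical path: A → B → E.

Variance along critical path = 9.000 + 13.444 + 11.111 = 33.556; σ = √33.556 = 5.793 days.
Z = (41 − 38) / 5.793 = 0.518
P(T ≤ 41) = Φ(0.518) ≈ 0.698

0.698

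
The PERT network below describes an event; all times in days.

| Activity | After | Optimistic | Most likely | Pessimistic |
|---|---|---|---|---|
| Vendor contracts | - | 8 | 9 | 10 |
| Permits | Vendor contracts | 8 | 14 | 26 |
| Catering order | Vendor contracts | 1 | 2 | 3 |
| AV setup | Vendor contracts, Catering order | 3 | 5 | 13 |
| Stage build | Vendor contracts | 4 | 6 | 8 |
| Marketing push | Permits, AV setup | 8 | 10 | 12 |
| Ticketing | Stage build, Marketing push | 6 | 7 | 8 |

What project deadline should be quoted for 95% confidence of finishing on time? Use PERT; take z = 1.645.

46.1 days

te_Vendor contracts = (8 + 4·9 + 10)/6 = 54/6 = 9; σ²_Vendor contracts = ((10−8)/6)² = 0.111
te_Permits = (8 + 4·14 + 26)/6 = 90/6 = 15; σ²_Permits = ((26−8)/6)² = 9.000
te_Catering order = (1 + 4·2 + 3)/6 = 12/6 = 2; σ²_Catering order = ((3−1)/6)² = 0.111
te_AV setup = (3 + 4·5 + 13)/6 = 36/6 = 6; σ²_AV setup = ((13−3)/6)² = 2.778
te_Stage build = (4 + 4·6 + 8)/6 = 36/6 = 6; σ²_Stage build = ((8−4)/6)² = 0.444
te_Marketing push = (8 + 4·10 + 12)/6 = 60/6 = 10; σ²_Marketing push = ((12−8)/6)² = 0.444
te_Ticketing = (6 + 4·7 + 8)/6 = 42/6 = 7; σ²_Ticketing = ((8−6)/6)² = 0.111

Forward pass:
ES_Vendor contracts = 0; EF_Vendor contracts = 9
ES_Permits = 9; EF_Permits = 9+15 = 24
ES_Catering order = 9; EF_Catering order = 9+2 = 11
ES_AV setup = max(EF_Vendor contracts=9, EF_Catering order=11) = 11; EF_AV setup = 11+6 = 17
ES_Stage build = 9; EF_Stage build = 9+6 = 15
ES_Marketing push = max(EF_Permits=24, EF_AV setup=17) = 24; EF_Marketing push = 24+10 = 34
ES_Ticketing = max(EF_Stage build=15, EF_Marketing push=34) = 34; EF_Ticketing = 34+7 = 41
Expected project duration μ = 41 days. Critical path: Vendor contracts → Permits → Marketing push → Ticketing.

Variance along critical path = 0.111 + 9.000 + 0.444 + 0.111 = 9.667; σ = 3.109 days.
D = μ + z·σ = 41 + 1.645·3.109 = 46.1 days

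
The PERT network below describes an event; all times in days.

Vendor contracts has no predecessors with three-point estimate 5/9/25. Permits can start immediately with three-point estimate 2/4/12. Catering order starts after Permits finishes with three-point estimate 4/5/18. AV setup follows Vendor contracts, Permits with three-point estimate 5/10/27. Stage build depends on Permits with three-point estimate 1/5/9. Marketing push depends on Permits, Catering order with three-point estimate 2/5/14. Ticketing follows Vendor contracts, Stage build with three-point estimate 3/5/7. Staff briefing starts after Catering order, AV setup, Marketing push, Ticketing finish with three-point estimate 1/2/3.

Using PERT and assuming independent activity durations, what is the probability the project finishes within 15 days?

te_Vendor contracts = (5 + 4·9 + 25)/6 = 66/6 = 11; σ²_Vendor contracts = ((25−5)/6)² = 11.111
te_Permits = (2 + 4·4 + 12)/6 = 30/6 = 5; σ²_Permits = ((12−2)/6)² = 2.778
te_Catering order = (4 + 4·5 + 18)/6 = 42/6 = 7; σ²_Catering order = ((18−4)/6)² = 5.444
te_AV setup = (5 + 4·10 + 27)/6 = 72/6 = 12; σ²_AV setup = ((27−5)/6)² = 13.444
te_Stage build = (1 + 4·5 + 9)/6 = 30/6 = 5; σ²_Stage build = ((9−1)/6)² = 1.778
te_Marketing push = (2 + 4·5 + 14)/6 = 36/6 = 6; σ²_Marketing push = ((14−2)/6)² = 4.000
te_Ticketing = (3 + 4·5 + 7)/6 = 30/6 = 5; σ²_Ticketing = ((7−3)/6)² = 0.444
te_Staff briefing = (1 + 4·2 + 3)/6 = 12/6 = 2; σ²_Staff briefing = ((3−1)/6)² = 0.111

Forward pass:
ES_Vendor contracts = 0; EF_Vendor contracts = 11
ES_Permits = 0; EF_Permits = 5
ES_Catering order = 5; EF_Catering order = 5+7 = 12
ES_AV setup = max(EF_Vendor contracts=11, EF_Permits=5) = 11; EF_AV setup = 11+12 = 23
ES_Stage build = 5; EF_Stage build = 5+5 = 10
ES_Marketing push = max(EF_Permits=5, EF_Catering order=12) = 12; EF_Marketing push = 12+6 = 18
ES_Ticketing = max(EF_Vendor contracts=11, EF_Stage build=10) = 11; EF_Ticketing = 11+5 = 16
ES_Staff briefing = max(EF_Catering order=12, EF_AV setup=23, EF_Marketing push=18, EF_Ticketing=16) = 23; EF_Staff briefing = 23+2 = 25
Expected project duration μ = 25 days. Critical path: Vendor contracts → AV setup → Staff briefing.

Variance along critical path = 11.111 + 13.444 + 0.111 = 24.667; σ = √24.667 = 4.967 days.
Z = (15 − 25) / 4.967 = -2.013
P(T ≤ 15) = Φ(-2.013) ≈ 0.022

0.022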